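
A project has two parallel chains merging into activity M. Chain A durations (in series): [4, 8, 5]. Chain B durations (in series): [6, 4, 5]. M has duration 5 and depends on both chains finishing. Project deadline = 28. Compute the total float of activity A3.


Forward pass: ES(A3) = sum of predecessors on chain A = 12
EF = ES + duration = 12 + 5 = 17
Backward pass: LF(M) = deadline = 28; LS(M) = 28 - 5 = 23
LF(A3) = LS(M) - sum(successors on chain A) = 23 - 0 = 23
LS = LF - duration = 23 - 5 = 18
Total float = LS - ES = 18 - 12 = 6

6


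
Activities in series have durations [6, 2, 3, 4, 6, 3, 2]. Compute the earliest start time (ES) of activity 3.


Activity 3 starts after activities 1 through 2 complete.
Predecessor durations: [6, 2]
ES = 6 + 2 = 8

8


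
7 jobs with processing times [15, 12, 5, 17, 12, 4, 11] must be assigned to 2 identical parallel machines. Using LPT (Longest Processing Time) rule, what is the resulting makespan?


Sort jobs in decreasing order (LPT): [17, 15, 12, 12, 11, 5, 4]
Assign each job to the least loaded machine:
  Machine 1: jobs [17, 12, 5, 4], load = 38
  Machine 2: jobs [15, 12, 11], load = 38
Makespan = max load = 38

38


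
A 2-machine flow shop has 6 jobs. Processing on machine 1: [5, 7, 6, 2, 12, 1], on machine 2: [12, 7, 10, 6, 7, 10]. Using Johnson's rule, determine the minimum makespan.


Apply Johnson's rule:
  Group 1 (a <= b): [(6, 1, 10), (4, 2, 6), (1, 5, 12), (3, 6, 10), (2, 7, 7)]
  Group 2 (a > b): [(5, 12, 7)]
Optimal job order: [6, 4, 1, 3, 2, 5]
Schedule:
  Job 6: M1 done at 1, M2 done at 11
  Job 4: M1 done at 3, M2 done at 17
  Job 1: M1 done at 8, M2 done at 29
  Job 3: M1 done at 14, M2 done at 39
  Job 2: M1 done at 21, M2 done at 46
  Job 5: M1 done at 33, M2 done at 53
Makespan = 53

53


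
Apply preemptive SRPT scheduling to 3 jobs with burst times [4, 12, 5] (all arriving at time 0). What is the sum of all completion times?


Since all jobs arrive at t=0, SRPT equals SPT ordering.
SPT order: [4, 5, 12]
Completion times:
  Job 1: p=4, C=4
  Job 2: p=5, C=9
  Job 3: p=12, C=21
Total completion time = 4 + 9 + 21 = 34

34


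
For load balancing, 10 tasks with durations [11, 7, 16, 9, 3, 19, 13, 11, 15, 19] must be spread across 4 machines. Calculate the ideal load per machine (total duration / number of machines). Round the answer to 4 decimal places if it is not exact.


Total processing time = 11 + 7 + 16 + 9 + 3 + 19 + 13 + 11 + 15 + 19 = 123
Number of machines = 4
Ideal balanced load = 123 / 4 = 30.75

30.75


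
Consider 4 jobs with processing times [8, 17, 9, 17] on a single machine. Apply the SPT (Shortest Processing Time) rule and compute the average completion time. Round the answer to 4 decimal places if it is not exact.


Sort jobs by processing time (SPT order): [8, 9, 17, 17]
Compute completion times sequentially:
  Job 1: processing = 8, completes at 8
  Job 2: processing = 9, completes at 17
  Job 3: processing = 17, completes at 34
  Job 4: processing = 17, completes at 51
Sum of completion times = 110
Average completion time = 110/4 = 27.5

27.5


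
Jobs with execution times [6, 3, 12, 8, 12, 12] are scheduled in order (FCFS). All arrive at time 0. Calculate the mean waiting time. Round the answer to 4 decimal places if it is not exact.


FCFS order (as given): [6, 3, 12, 8, 12, 12]
Waiting times:
  Job 1: wait = 0
  Job 2: wait = 6
  Job 3: wait = 9
  Job 4: wait = 21
  Job 5: wait = 29
  Job 6: wait = 41
Sum of waiting times = 106
Average waiting time = 106/6 = 17.6667

17.6667


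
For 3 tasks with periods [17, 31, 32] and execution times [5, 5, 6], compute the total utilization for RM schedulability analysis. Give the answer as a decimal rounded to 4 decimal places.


Compute individual utilizations (exact fractions):
  Task 1: C/T = 5/17 (approx. 0.2941)
  Task 2: C/T = 5/31 (approx. 0.1613)
  Task 3: C/T = 6/32 = 3/16 (approx. 0.1875)
Total utilization U = 5/17 + 5/31 + 3/16 = 5421/8432
Rounded to 4 decimal places: U = 0.6429
RM (Liu & Layland) bound for 3 tasks = 0.779763; compare with U = 5421/8432 (approx. 0.642908)
U <= bound, so schedulable by RM sufficient condition.

0.6429


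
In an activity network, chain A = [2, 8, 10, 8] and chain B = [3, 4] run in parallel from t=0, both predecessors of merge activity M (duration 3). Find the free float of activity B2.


ES(B2) = sum of predecessors on chain B = 3
EF(B2) = ES + duration = 3 + 4 = 7
Successor of B2 is M. ES(M) = max(sum(A), sum(B)) = max(28, 7) = 28
Free float = ES(successor) - EF(current) = 28 - 7 = 21

21


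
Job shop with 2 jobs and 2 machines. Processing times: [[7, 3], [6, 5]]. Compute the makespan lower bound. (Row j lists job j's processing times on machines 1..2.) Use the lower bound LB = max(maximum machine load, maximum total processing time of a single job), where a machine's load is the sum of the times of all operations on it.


Machine loads:
  Machine 1: 7 + 6 = 13
  Machine 2: 3 + 5 = 8
Max machine load = 13
Job totals:
  Job 1: 10
  Job 2: 11
Max job total = 11
Lower bound = max(13, 11) = 13

13


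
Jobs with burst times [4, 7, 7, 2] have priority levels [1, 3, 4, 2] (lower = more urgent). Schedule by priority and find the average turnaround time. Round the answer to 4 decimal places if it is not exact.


Sort by priority (ascending = highest first):
Order: [(1, 4), (2, 2), (3, 7), (4, 7)]
Completion times:
  Priority 1, burst=4, C=4
  Priority 2, burst=2, C=6
  Priority 3, burst=7, C=13
  Priority 4, burst=7, C=20
Average turnaround = 43/4 = 10.75

10.75


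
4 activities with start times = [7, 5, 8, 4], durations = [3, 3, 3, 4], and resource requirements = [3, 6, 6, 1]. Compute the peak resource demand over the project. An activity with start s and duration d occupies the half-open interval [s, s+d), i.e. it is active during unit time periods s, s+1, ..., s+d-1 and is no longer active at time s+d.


Each activity i is active on [start_i, start_i + duration_i).
Compute total resource usage per time slot:
  t=0: active resources = [], total = 0
  t=1: active resources = [], total = 0
  t=2: active resources = [], total = 0
  t=3: active resources = [], total = 0
  t=4: active resources = [1], total = 1
  t=5: active resources = [6, 1], total = 7
  t=6: active resources = [6, 1], total = 7
  t=7: active resources = [3, 6, 1], total = 10
  t=8: active resources = [3, 6], total = 9
  t=9: active resources = [3, 6], total = 9
  t=10: active resources = [6], total = 6
Peak resource demand = 10

10


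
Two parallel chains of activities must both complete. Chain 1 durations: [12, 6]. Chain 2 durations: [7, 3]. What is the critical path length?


Path A total = 12 + 6 = 18
Path B total = 7 + 3 = 10
Critical path = longest path = max(18, 10) = 18

18


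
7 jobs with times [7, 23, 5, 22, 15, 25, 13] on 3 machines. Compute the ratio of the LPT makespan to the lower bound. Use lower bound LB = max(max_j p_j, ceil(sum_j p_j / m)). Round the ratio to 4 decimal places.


LPT order: [25, 23, 22, 15, 13, 7, 5]
Machine loads after assignment: [37, 36, 37]
LPT makespan = 37
Lower bound = max(max_job, ceil(total/3)) = max(25, 37) = 37
Ratio = 37 / 37 = 1.0

1.0


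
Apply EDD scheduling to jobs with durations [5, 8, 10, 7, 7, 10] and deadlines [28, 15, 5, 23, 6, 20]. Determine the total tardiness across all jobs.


Sort by due date (EDD order): [(10, 5), (7, 6), (8, 15), (10, 20), (7, 23), (5, 28)]
Compute completion times and tardiness:
  Job 1: p=10, d=5, C=10, tardiness=max(0,10-5)=5
  Job 2: p=7, d=6, C=17, tardiness=max(0,17-6)=11
  Job 3: p=8, d=15, C=25, tardiness=max(0,25-15)=10
  Job 4: p=10, d=20, C=35, tardiness=max(0,35-20)=15
  Job 5: p=7, d=23, C=42, tardiness=max(0,42-23)=19
  Job 6: p=5, d=28, C=47, tardiness=max(0,47-28)=19
Total tardiness = 79

79


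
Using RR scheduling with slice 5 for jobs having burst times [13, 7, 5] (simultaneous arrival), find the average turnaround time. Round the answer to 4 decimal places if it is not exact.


Time quantum = 5
Execution trace:
  J1 runs 5 units, time = 5
  J2 runs 5 units, time = 10
  J3 runs 5 units, time = 15
  J1 runs 5 units, time = 20
  J2 runs 2 units, time = 22
  J1 runs 3 units, time = 25
Finish times: [25, 22, 15]
Average turnaround = 62/3 = 20.6667

20.6667


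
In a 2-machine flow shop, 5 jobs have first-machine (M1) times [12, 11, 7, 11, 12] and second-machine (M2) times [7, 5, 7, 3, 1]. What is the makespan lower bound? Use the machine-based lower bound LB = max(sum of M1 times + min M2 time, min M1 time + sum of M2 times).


LB1 = sum(M1 times) + min(M2 times) = 53 + 1 = 54
LB2 = min(M1 times) + sum(M2 times) = 7 + 23 = 30
Lower bound = max(LB1, LB2) = max(54, 30) = 54

54


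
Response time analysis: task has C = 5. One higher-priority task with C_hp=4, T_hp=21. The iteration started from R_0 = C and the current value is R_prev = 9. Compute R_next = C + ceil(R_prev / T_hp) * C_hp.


R_next = C + ceil(R_prev / T_hp) * C_hp
ceil(9 / 21) = ceil(0.4286) = 1
Interference = 1 * 4 = 4
R_next = 5 + 4 = 9
R_next = R_prev, so the iteration has converged (response time = 9).

9


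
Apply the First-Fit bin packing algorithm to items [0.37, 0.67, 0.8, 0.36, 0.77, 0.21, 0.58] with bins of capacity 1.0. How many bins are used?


Place items sequentially using First-Fit:
  Item 0.37 -> new Bin 1
  Item 0.67 -> new Bin 2
  Item 0.8 -> new Bin 3
  Item 0.36 -> Bin 1 (now 0.73)
  Item 0.77 -> new Bin 4
  Item 0.21 -> Bin 1 (now 0.94)
  Item 0.58 -> new Bin 5
Total bins used = 5

5


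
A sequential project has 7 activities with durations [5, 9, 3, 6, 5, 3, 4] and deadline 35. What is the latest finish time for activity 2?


LF(activity 2) = deadline - sum of successor durations
Successors: activities 3 through 7 with durations [3, 6, 5, 3, 4]
Sum of successor durations = 21
LF = 35 - 21 = 14

14


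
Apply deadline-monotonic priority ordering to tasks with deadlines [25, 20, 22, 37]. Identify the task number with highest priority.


Sort tasks by relative deadline (ascending):
  Task 2: deadline = 20
  Task 3: deadline = 22
  Task 1: deadline = 25
  Task 4: deadline = 37
Priority order (highest first): [2, 3, 1, 4]
Highest priority task = 2

2


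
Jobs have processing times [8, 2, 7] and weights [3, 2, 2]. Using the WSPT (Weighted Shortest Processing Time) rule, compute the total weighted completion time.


Compute p/w ratios and sort ascending (WSPT): [(2, 2), (8, 3), (7, 2)]
Compute weighted completion times:
  Job (p=2,w=2): C=2, w*C=2*2=4
  Job (p=8,w=3): C=10, w*C=3*10=30
  Job (p=7,w=2): C=17, w*C=2*17=34
Total weighted completion time = 68

68


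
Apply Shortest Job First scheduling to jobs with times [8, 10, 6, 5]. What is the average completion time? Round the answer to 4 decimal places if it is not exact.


SJF order (ascending): [5, 6, 8, 10]
Completion times:
  Job 1: burst=5, C=5
  Job 2: burst=6, C=11
  Job 3: burst=8, C=19
  Job 4: burst=10, C=29
Average completion = 64/4 = 16.0

16.0


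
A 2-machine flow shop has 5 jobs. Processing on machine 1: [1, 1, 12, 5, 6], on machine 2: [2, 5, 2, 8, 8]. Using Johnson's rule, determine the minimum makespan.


Apply Johnson's rule:
  Group 1 (a <= b): [(1, 1, 2), (2, 1, 5), (4, 5, 8), (5, 6, 8)]
  Group 2 (a > b): [(3, 12, 2)]
Optimal job order: [1, 2, 4, 5, 3]
Schedule:
  Job 1: M1 done at 1, M2 done at 3
  Job 2: M1 done at 2, M2 done at 8
  Job 4: M1 done at 7, M2 done at 16
  Job 5: M1 done at 13, M2 done at 24
  Job 3: M1 done at 25, M2 done at 27
Makespan = 27

27


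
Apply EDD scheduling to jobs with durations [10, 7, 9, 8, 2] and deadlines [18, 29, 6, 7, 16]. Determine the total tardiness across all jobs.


Sort by due date (EDD order): [(9, 6), (8, 7), (2, 16), (10, 18), (7, 29)]
Compute completion times and tardiness:
  Job 1: p=9, d=6, C=9, tardiness=max(0,9-6)=3
  Job 2: p=8, d=7, C=17, tardiness=max(0,17-7)=10
  Job 3: p=2, d=16, C=19, tardiness=max(0,19-16)=3
  Job 4: p=10, d=18, C=29, tardiness=max(0,29-18)=11
  Job 5: p=7, d=29, C=36, tardiness=max(0,36-29)=7
Total tardiness = 34

34


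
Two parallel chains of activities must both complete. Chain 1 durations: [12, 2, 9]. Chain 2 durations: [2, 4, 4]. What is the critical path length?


Path A total = 12 + 2 + 9 = 23
Path B total = 2 + 4 + 4 = 10
Critical path = longest path = max(23, 10) = 23

23


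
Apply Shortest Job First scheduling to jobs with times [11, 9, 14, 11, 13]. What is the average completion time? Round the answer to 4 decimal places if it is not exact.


SJF order (ascending): [9, 11, 11, 13, 14]
Completion times:
  Job 1: burst=9, C=9
  Job 2: burst=11, C=20
  Job 3: burst=11, C=31
  Job 4: burst=13, C=44
  Job 5: burst=14, C=58
Average completion = 162/5 = 32.4

32.4


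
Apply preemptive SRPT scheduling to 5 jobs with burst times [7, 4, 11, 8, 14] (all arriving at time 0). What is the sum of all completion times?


Since all jobs arrive at t=0, SRPT equals SPT ordering.
SPT order: [4, 7, 8, 11, 14]
Completion times:
  Job 1: p=4, C=4
  Job 2: p=7, C=11
  Job 3: p=8, C=19
  Job 4: p=11, C=30
  Job 5: p=14, C=44
Total completion time = 4 + 11 + 19 + 30 + 44 = 108

108


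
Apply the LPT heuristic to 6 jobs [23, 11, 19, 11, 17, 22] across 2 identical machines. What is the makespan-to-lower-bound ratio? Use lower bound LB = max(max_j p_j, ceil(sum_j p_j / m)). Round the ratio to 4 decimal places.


LPT order: [23, 22, 19, 17, 11, 11]
Machine loads after assignment: [51, 52]
LPT makespan = 52
Lower bound = max(max_job, ceil(total/2)) = max(23, 52) = 52
Ratio = 52 / 52 = 1.0

1.0


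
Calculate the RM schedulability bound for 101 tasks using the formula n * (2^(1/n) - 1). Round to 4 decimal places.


Compute 2^(1/101) = 1.0068864466
Subtract 1: 1.0068864466 - 1 = 0.0068864466
Multiply by n: 101 * 0.0068864466 = 0.6955311066
Round to 4 dp: 0.6955

0.6955


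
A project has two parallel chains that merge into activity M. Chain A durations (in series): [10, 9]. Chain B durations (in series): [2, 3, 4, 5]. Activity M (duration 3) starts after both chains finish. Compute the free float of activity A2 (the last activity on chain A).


ES(A2) = sum of predecessors on chain A = 10
EF(A2) = ES + duration = 10 + 9 = 19
Successor of A2 is M. ES(M) = max(sum(A), sum(B)) = max(19, 14) = 19
Free float = ES(successor) - EF(current) = 19 - 19 = 0

0


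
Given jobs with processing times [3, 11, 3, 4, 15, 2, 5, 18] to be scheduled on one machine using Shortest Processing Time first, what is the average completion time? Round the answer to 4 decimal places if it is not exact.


Sort jobs by processing time (SPT order): [2, 3, 3, 4, 5, 11, 15, 18]
Compute completion times sequentially:
  Job 1: processing = 2, completes at 2
  Job 2: processing = 3, completes at 5
  Job 3: processing = 3, completes at 8
  Job 4: processing = 4, completes at 12
  Job 5: processing = 5, completes at 17
  Job 6: processing = 11, completes at 28
  Job 7: processing = 15, completes at 43
  Job 8: processing = 18, completes at 61
Sum of completion times = 176
Average completion time = 176/8 = 22.0

22.0


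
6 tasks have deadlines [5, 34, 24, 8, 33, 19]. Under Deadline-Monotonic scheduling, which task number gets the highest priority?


Sort tasks by relative deadline (ascending):
  Task 1: deadline = 5
  Task 4: deadline = 8
  Task 6: deadline = 19
  Task 3: deadline = 24
  Task 5: deadline = 33
  Task 2: deadline = 34
Priority order (highest first): [1, 4, 6, 3, 5, 2]
Highest priority task = 1

1


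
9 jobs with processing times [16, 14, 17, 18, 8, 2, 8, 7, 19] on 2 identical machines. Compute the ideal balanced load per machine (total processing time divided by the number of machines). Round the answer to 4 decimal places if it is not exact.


Total processing time = 16 + 14 + 17 + 18 + 8 + 2 + 8 + 7 + 19 = 109
Number of machines = 2
Ideal balanced load = 109 / 2 = 54.5

54.5


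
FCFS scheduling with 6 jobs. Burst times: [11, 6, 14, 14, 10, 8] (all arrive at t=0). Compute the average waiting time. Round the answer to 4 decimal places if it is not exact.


FCFS order (as given): [11, 6, 14, 14, 10, 8]
Waiting times:
  Job 1: wait = 0
  Job 2: wait = 11
  Job 3: wait = 17
  Job 4: wait = 31
  Job 5: wait = 45
  Job 6: wait = 55
Sum of waiting times = 159
Average waiting time = 159/6 = 26.5

26.5


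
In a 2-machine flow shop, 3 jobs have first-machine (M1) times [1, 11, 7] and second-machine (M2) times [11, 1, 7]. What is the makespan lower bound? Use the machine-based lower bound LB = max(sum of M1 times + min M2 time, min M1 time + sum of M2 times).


LB1 = sum(M1 times) + min(M2 times) = 19 + 1 = 20
LB2 = min(M1 times) + sum(M2 times) = 1 + 19 = 20
Lower bound = max(LB1, LB2) = max(20, 20) = 20

20


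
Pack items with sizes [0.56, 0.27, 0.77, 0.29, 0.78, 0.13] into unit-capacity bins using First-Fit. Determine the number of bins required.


Place items sequentially using First-Fit:
  Item 0.56 -> new Bin 1
  Item 0.27 -> Bin 1 (now 0.83)
  Item 0.77 -> new Bin 2
  Item 0.29 -> new Bin 3
  Item 0.78 -> new Bin 4
  Item 0.13 -> Bin 1 (now 0.96)
Total bins used = 4

4


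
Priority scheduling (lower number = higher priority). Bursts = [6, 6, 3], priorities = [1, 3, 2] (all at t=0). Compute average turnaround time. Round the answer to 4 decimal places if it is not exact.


Sort by priority (ascending = highest first):
Order: [(1, 6), (2, 3), (3, 6)]
Completion times:
  Priority 1, burst=6, C=6
  Priority 2, burst=3, C=9
  Priority 3, burst=6, C=15
Average turnaround = 30/3 = 10.0

10.0


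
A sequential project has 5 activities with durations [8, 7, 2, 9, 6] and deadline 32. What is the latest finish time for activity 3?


LF(activity 3) = deadline - sum of successor durations
Successors: activities 4 through 5 with durations [9, 6]
Sum of successor durations = 15
LF = 32 - 15 = 17

17


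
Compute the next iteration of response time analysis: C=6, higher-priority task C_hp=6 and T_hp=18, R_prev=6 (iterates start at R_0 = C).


R_next = C + ceil(R_prev / T_hp) * C_hp
ceil(6 / 18) = ceil(0.3333) = 1
Interference = 1 * 6 = 6
R_next = 6 + 6 = 12

12


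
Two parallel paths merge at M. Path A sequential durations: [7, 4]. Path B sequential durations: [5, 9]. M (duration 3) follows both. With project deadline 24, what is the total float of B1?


Forward pass: ES(B1) = sum of predecessors on chain B = 0
EF = ES + duration = 0 + 5 = 5
Backward pass: LF(M) = deadline = 24; LS(M) = 24 - 3 = 21
LF(B1) = LS(M) - sum(successors on chain B) = 21 - 9 = 12
LS = LF - duration = 12 - 5 = 7
Total float = LS - ES = 7 - 0 = 7

7


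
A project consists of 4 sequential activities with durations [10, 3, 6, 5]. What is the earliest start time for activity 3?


Activity 3 starts after activities 1 through 2 complete.
Predecessor durations: [10, 3]
ES = 10 + 3 = 13

13


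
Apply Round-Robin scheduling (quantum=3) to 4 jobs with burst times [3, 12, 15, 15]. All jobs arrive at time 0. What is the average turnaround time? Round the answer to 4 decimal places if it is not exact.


Time quantum = 3
Execution trace:
  J1 runs 3 units, time = 3
  J2 runs 3 units, time = 6
  J3 runs 3 units, time = 9
  J4 runs 3 units, time = 12
  J2 runs 3 units, time = 15
  J3 runs 3 units, time = 18
  J4 runs 3 units, time = 21
  J2 runs 3 units, time = 24
  J3 runs 3 units, time = 27
  J4 runs 3 units, time = 30
  J2 runs 3 units, time = 33
  J3 runs 3 units, time = 36
  J4 runs 3 units, time = 39
  J3 runs 3 units, time = 42
  J4 runs 3 units, time = 45
Finish times: [3, 33, 42, 45]
Average turnaround = 123/4 = 30.75

30.75


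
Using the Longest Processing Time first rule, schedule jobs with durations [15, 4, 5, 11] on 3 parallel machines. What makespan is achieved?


Sort jobs in decreasing order (LPT): [15, 11, 5, 4]
Assign each job to the least loaded machine:
  Machine 1: jobs [15], load = 15
  Machine 2: jobs [11], load = 11
  Machine 3: jobs [5, 4], load = 9
Makespan = max load = 15

15


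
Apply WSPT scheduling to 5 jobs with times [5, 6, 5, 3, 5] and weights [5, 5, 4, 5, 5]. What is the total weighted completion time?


Compute p/w ratios and sort ascending (WSPT): [(3, 5), (5, 5), (5, 5), (6, 5), (5, 4)]
Compute weighted completion times:
  Job (p=3,w=5): C=3, w*C=5*3=15
  Job (p=5,w=5): C=8, w*C=5*8=40
  Job (p=5,w=5): C=13, w*C=5*13=65
  Job (p=6,w=5): C=19, w*C=5*19=95
  Job (p=5,w=4): C=24, w*C=4*24=96
Total weighted completion time = 311

311


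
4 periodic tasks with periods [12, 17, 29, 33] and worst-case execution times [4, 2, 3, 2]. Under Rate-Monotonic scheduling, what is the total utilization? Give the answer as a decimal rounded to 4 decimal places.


Compute individual utilizations (exact fractions):
  Task 1: C/T = 4/12 = 1/3 (approx. 0.3333)
  Task 2: C/T = 2/17 (approx. 0.1176)
  Task 3: C/T = 3/29 (approx. 0.1034)
  Task 4: C/T = 2/33 (approx. 0.0606)
Total utilization U = 1/3 + 2/17 + 3/29 + 2/33 = 10006/16269
Rounded to 4 decimal places: U = 0.6150
RM (Liu & Layland) bound for 4 tasks = 0.756828; compare with U = 10006/16269 (approx. 0.615035)
U <= bound, so schedulable by RM sufficient condition.

0.6150


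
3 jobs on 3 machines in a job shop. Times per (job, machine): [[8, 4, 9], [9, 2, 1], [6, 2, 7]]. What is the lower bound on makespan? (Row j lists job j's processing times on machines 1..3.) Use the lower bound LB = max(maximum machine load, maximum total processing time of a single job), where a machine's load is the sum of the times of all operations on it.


Machine loads:
  Machine 1: 8 + 9 + 6 = 23
  Machine 2: 4 + 2 + 2 = 8
  Machine 3: 9 + 1 + 7 = 17
Max machine load = 23
Job totals:
  Job 1: 21
  Job 2: 12
  Job 3: 15
Max job total = 21
Lower bound = max(23, 21) = 23

23


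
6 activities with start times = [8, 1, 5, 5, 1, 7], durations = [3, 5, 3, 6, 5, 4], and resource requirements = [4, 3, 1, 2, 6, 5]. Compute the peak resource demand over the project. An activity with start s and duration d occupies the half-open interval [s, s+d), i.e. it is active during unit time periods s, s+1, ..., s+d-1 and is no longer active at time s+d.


Each activity i is active on [start_i, start_i + duration_i).
Compute total resource usage per time slot:
  t=0: active resources = [], total = 0
  t=1: active resources = [3, 6], total = 9
  t=2: active resources = [3, 6], total = 9
  t=3: active resources = [3, 6], total = 9
  t=4: active resources = [3, 6], total = 9
  t=5: active resources = [3, 1, 2, 6], total = 12
  t=6: active resources = [1, 2], total = 3
  t=7: active resources = [1, 2, 5], total = 8
  t=8: active resources = [4, 2, 5], total = 11
  t=9: active resources = [4, 2, 5], total = 11
  t=10: active resources = [4, 2, 5], total = 11
Peak resource demand = 12

12


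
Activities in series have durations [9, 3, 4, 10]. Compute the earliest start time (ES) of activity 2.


Activity 2 starts after activities 1 through 1 complete.
Predecessor durations: [9]
ES = 9 = 9

9


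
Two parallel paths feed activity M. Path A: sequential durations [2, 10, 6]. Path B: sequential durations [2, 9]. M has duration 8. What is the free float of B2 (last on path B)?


ES(B2) = sum of predecessors on chain B = 2
EF(B2) = ES + duration = 2 + 9 = 11
Successor of B2 is M. ES(M) = max(sum(A), sum(B)) = max(18, 11) = 18
Free float = ES(successor) - EF(current) = 18 - 11 = 7

7


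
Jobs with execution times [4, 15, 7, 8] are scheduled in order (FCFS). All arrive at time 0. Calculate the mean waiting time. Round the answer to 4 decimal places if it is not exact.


FCFS order (as given): [4, 15, 7, 8]
Waiting times:
  Job 1: wait = 0
  Job 2: wait = 4
  Job 3: wait = 19
  Job 4: wait = 26
Sum of waiting times = 49
Average waiting time = 49/4 = 12.25

12.25


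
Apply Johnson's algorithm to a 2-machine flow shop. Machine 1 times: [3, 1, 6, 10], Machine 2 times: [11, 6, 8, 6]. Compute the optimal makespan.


Apply Johnson's rule:
  Group 1 (a <= b): [(2, 1, 6), (1, 3, 11), (3, 6, 8)]
  Group 2 (a > b): [(4, 10, 6)]
Optimal job order: [2, 1, 3, 4]
Schedule:
  Job 2: M1 done at 1, M2 done at 7
  Job 1: M1 done at 4, M2 done at 18
  Job 3: M1 done at 10, M2 done at 26
  Job 4: M1 done at 20, M2 done at 32
Makespan = 32

32


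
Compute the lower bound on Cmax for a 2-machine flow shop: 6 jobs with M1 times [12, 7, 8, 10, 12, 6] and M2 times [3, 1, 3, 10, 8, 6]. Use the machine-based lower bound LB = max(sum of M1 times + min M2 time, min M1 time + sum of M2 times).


LB1 = sum(M1 times) + min(M2 times) = 55 + 1 = 56
LB2 = min(M1 times) + sum(M2 times) = 6 + 31 = 37
Lower bound = max(LB1, LB2) = max(56, 37) = 56

56


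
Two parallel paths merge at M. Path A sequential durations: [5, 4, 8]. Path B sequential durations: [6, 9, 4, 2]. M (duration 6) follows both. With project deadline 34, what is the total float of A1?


Forward pass: ES(A1) = sum of predecessors on chain A = 0
EF = ES + duration = 0 + 5 = 5
Backward pass: LF(M) = deadline = 34; LS(M) = 34 - 6 = 28
LF(A1) = LS(M) - sum(successors on chain A) = 28 - 12 = 16
LS = LF - duration = 16 - 5 = 11
Total float = LS - ES = 11 - 0 = 11

11


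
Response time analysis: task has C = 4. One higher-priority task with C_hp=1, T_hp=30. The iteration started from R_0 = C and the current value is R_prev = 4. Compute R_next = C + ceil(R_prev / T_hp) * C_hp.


R_next = C + ceil(R_prev / T_hp) * C_hp
ceil(4 / 30) = ceil(0.1333) = 1
Interference = 1 * 1 = 1
R_next = 4 + 1 = 5

5


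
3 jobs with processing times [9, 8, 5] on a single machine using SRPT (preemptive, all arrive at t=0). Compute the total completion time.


Since all jobs arrive at t=0, SRPT equals SPT ordering.
SPT order: [5, 8, 9]
Completion times:
  Job 1: p=5, C=5
  Job 2: p=8, C=13
  Job 3: p=9, C=22
Total completion time = 5 + 13 + 22 = 40

40


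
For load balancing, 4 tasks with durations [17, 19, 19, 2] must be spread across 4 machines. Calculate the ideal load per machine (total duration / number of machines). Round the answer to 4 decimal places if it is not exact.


Total processing time = 17 + 19 + 19 + 2 = 57
Number of machines = 4
Ideal balanced load = 57 / 4 = 14.25

14.25


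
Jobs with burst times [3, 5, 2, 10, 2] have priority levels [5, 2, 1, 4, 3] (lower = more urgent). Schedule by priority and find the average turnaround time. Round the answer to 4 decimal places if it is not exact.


Sort by priority (ascending = highest first):
Order: [(1, 2), (2, 5), (3, 2), (4, 10), (5, 3)]
Completion times:
  Priority 1, burst=2, C=2
  Priority 2, burst=5, C=7
  Priority 3, burst=2, C=9
  Priority 4, burst=10, C=19
  Priority 5, burst=3, C=22
Average turnaround = 59/5 = 11.8

11.8


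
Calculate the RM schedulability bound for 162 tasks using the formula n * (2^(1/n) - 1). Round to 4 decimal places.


Compute 2^(1/162) = 1.0042878529
Subtract 1: 1.0042878529 - 1 = 0.0042878529
Multiply by n: 162 * 0.0042878529 = 0.6946321698
Round to 4 dp: 0.6946

0.6946


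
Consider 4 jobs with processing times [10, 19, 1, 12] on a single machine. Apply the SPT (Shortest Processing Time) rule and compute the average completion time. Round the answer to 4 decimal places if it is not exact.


Sort jobs by processing time (SPT order): [1, 10, 12, 19]
Compute completion times sequentially:
  Job 1: processing = 1, completes at 1
  Job 2: processing = 10, completes at 11
  Job 3: processing = 12, completes at 23
  Job 4: processing = 19, completes at 42
Sum of completion times = 77
Average completion time = 77/4 = 19.25

19.25


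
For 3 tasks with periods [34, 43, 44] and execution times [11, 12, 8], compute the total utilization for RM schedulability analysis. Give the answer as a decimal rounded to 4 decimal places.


Compute individual utilizations (exact fractions):
  Task 1: C/T = 11/34 (approx. 0.3235)
  Task 2: C/T = 12/43 (approx. 0.2791)
  Task 3: C/T = 8/44 = 2/11 (approx. 0.1818)
Total utilization U = 11/34 + 12/43 + 2/11 = 12615/16082
Rounded to 4 decimal places: U = 0.7844
RM (Liu & Layland) bound for 3 tasks = 0.779763; compare with U = 12615/16082 (approx. 0.784417)
bound < U <= 1, so the RM sufficient condition is not met (inconclusive; an exact test such as response-time analysis is needed).

0.7844


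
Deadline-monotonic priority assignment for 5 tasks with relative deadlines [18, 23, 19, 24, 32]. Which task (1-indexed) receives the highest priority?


Sort tasks by relative deadline (ascending):
  Task 1: deadline = 18
  Task 3: deadline = 19
  Task 2: deadline = 23
  Task 4: deadline = 24
  Task 5: deadline = 32
Priority order (highest first): [1, 3, 2, 4, 5]
Highest priority task = 1

1


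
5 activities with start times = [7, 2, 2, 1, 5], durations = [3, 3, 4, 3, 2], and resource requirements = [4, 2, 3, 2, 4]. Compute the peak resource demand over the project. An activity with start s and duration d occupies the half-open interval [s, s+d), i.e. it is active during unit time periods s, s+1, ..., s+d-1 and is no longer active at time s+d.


Each activity i is active on [start_i, start_i + duration_i).
Compute total resource usage per time slot:
  t=0: active resources = [], total = 0
  t=1: active resources = [2], total = 2
  t=2: active resources = [2, 3, 2], total = 7
  t=3: active resources = [2, 3, 2], total = 7
  t=4: active resources = [2, 3], total = 5
  t=5: active resources = [3, 4], total = 7
  t=6: active resources = [4], total = 4
  t=7: active resources = [4], total = 4
  t=8: active resources = [4], total = 4
  t=9: active resources = [4], total = 4
Peak resource demand = 7

7


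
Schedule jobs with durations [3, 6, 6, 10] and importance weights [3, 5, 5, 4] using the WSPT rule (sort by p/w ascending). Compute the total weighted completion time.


Compute p/w ratios and sort ascending (WSPT): [(3, 3), (6, 5), (6, 5), (10, 4)]
Compute weighted completion times:
  Job (p=3,w=3): C=3, w*C=3*3=9
  Job (p=6,w=5): C=9, w*C=5*9=45
  Job (p=6,w=5): C=15, w*C=5*15=75
  Job (p=10,w=4): C=25, w*C=4*25=100
Total weighted completion time = 229

229


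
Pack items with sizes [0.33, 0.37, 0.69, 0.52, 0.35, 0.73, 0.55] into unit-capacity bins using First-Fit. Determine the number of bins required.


Place items sequentially using First-Fit:
  Item 0.33 -> new Bin 1
  Item 0.37 -> Bin 1 (now 0.7)
  Item 0.69 -> new Bin 2
  Item 0.52 -> new Bin 3
  Item 0.35 -> Bin 3 (now 0.87)
  Item 0.73 -> new Bin 4
  Item 0.55 -> new Bin 5
Total bins used = 5

5


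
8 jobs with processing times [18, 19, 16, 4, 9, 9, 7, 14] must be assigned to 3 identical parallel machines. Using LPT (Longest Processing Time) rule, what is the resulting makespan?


Sort jobs in decreasing order (LPT): [19, 18, 16, 14, 9, 9, 7, 4]
Assign each job to the least loaded machine:
  Machine 1: jobs [19, 9, 4], load = 32
  Machine 2: jobs [18, 9, 7], load = 34
  Machine 3: jobs [16, 14], load = 30
Makespan = max load = 34

34


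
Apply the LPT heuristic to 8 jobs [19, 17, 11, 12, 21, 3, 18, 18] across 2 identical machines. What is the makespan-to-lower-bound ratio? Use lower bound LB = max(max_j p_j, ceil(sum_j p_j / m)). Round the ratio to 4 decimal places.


LPT order: [21, 19, 18, 18, 17, 12, 11, 3]
Machine loads after assignment: [62, 57]
LPT makespan = 62
Lower bound = max(max_job, ceil(total/2)) = max(21, 60) = 60
Ratio = 62 / 60 = 1.0333

1.0333


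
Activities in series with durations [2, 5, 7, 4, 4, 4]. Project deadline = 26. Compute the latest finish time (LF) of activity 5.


LF(activity 5) = deadline - sum of successor durations
Successors: activities 6 through 6 with durations [4]
Sum of successor durations = 4
LF = 26 - 4 = 22

22


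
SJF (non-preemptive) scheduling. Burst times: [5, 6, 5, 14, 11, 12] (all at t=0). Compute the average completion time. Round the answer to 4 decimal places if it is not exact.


SJF order (ascending): [5, 5, 6, 11, 12, 14]
Completion times:
  Job 1: burst=5, C=5
  Job 2: burst=5, C=10
  Job 3: burst=6, C=16
  Job 4: burst=11, C=27
  Job 5: burst=12, C=39
  Job 6: burst=14, C=53
Average completion = 150/6 = 25.0

25.0


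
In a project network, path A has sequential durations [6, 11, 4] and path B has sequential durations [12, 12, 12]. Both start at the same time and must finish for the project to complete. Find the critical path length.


Path A total = 6 + 11 + 4 = 21
Path B total = 12 + 12 + 12 = 36
Critical path = longest path = max(21, 36) = 36

36


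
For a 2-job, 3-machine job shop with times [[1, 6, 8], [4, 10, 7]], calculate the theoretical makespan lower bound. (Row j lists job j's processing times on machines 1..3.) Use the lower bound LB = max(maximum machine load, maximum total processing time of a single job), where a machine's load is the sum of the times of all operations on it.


Machine loads:
  Machine 1: 1 + 4 = 5
  Machine 2: 6 + 10 = 16
  Machine 3: 8 + 7 = 15
Max machine load = 16
Job totals:
  Job 1: 15
  Job 2: 21
Max job total = 21
Lower bound = max(16, 21) = 21

21


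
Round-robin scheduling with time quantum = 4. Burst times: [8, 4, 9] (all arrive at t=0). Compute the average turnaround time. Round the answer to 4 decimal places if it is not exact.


Time quantum = 4
Execution trace:
  J1 runs 4 units, time = 4
  J2 runs 4 units, time = 8
  J3 runs 4 units, time = 12
  J1 runs 4 units, time = 16
  J3 runs 4 units, time = 20
  J3 runs 1 units, time = 21
Finish times: [16, 8, 21]
Average turnaround = 45/3 = 15.0

15.0


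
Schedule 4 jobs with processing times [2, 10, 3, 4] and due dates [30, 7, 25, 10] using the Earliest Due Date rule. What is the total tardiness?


Sort by due date (EDD order): [(10, 7), (4, 10), (3, 25), (2, 30)]
Compute completion times and tardiness:
  Job 1: p=10, d=7, C=10, tardiness=max(0,10-7)=3
  Job 2: p=4, d=10, C=14, tardiness=max(0,14-10)=4
  Job 3: p=3, d=25, C=17, tardiness=max(0,17-25)=0
  Job 4: p=2, d=30, C=19, tardiness=max(0,19-30)=0
Total tardiness = 7

7


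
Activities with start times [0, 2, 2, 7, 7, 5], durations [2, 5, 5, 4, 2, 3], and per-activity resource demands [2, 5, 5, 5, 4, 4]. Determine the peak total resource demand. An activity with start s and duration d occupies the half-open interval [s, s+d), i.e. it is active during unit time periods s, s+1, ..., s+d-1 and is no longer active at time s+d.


Each activity i is active on [start_i, start_i + duration_i).
Compute total resource usage per time slot:
  t=0: active resources = [2], total = 2
  t=1: active resources = [2], total = 2
  t=2: active resources = [5, 5], total = 10
  t=3: active resources = [5, 5], total = 10
  t=4: active resources = [5, 5], total = 10
  t=5: active resources = [5, 5, 4], total = 14
  t=6: active resources = [5, 5, 4], total = 14
  t=7: active resources = [5, 4, 4], total = 13
  t=8: active resources = [5, 4], total = 9
  t=9: active resources = [5], total = 5
  t=10: active resources = [5], total = 5
Peak resource demand = 14

14


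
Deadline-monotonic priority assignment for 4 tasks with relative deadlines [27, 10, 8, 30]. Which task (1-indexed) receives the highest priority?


Sort tasks by relative deadline (ascending):
  Task 3: deadline = 8
  Task 2: deadline = 10
  Task 1: deadline = 27
  Task 4: deadline = 30
Priority order (highest first): [3, 2, 1, 4]
Highest priority task = 3

3


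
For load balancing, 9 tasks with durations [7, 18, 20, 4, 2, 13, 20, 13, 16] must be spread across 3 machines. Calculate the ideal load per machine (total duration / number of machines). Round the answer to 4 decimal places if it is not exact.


Total processing time = 7 + 18 + 20 + 4 + 2 + 13 + 20 + 13 + 16 = 113
Number of machines = 3
Ideal balanced load = 113 / 3 = 37.6667

37.6667


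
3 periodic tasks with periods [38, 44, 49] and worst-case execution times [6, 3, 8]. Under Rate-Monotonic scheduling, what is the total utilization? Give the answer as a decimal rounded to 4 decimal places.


Compute individual utilizations (exact fractions):
  Task 1: C/T = 6/38 = 3/19 (approx. 0.1579)
  Task 2: C/T = 3/44 (approx. 0.0682)
  Task 3: C/T = 8/49 (approx. 0.1633)
Total utilization U = 3/19 + 3/44 + 8/49 = 15949/40964
Rounded to 4 decimal places: U = 0.3893
RM (Liu & Layland) bound for 3 tasks = 0.779763; compare with U = 15949/40964 (approx. 0.389342)
U <= bound, so schedulable by RM sufficient condition.

0.3893


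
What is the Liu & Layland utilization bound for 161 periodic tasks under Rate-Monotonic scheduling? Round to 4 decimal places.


Compute 2^(1/161) = 1.0043145429
Subtract 1: 1.0043145429 - 1 = 0.0043145429
Multiply by n: 161 * 0.0043145429 = 0.6946414069
Round to 4 dp: 0.6946

0.6946


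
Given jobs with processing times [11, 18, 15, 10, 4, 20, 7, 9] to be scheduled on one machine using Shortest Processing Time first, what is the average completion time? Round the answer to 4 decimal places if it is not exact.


Sort jobs by processing time (SPT order): [4, 7, 9, 10, 11, 15, 18, 20]
Compute completion times sequentially:
  Job 1: processing = 4, completes at 4
  Job 2: processing = 7, completes at 11
  Job 3: processing = 9, completes at 20
  Job 4: processing = 10, completes at 30
  Job 5: processing = 11, completes at 41
  Job 6: processing = 15, completes at 56
  Job 7: processing = 18, completes at 74
  Job 8: processing = 20, completes at 94
Sum of completion times = 330
Average completion time = 330/8 = 41.25

41.25


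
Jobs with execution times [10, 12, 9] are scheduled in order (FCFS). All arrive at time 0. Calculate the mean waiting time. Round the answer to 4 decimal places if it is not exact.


FCFS order (as given): [10, 12, 9]
Waiting times:
  Job 1: wait = 0
  Job 2: wait = 10
  Job 3: wait = 22
Sum of waiting times = 32
Average waiting time = 32/3 = 10.6667

10.6667


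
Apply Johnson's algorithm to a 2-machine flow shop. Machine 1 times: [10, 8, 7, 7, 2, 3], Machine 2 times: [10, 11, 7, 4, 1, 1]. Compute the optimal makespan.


Apply Johnson's rule:
  Group 1 (a <= b): [(3, 7, 7), (2, 8, 11), (1, 10, 10)]
  Group 2 (a > b): [(4, 7, 4), (5, 2, 1), (6, 3, 1)]
Optimal job order: [3, 2, 1, 4, 5, 6]
Schedule:
  Job 3: M1 done at 7, M2 done at 14
  Job 2: M1 done at 15, M2 done at 26
  Job 1: M1 done at 25, M2 done at 36
  Job 4: M1 done at 32, M2 done at 40
  Job 5: M1 done at 34, M2 done at 41
  Job 6: M1 done at 37, M2 done at 42
Makespan = 42

42


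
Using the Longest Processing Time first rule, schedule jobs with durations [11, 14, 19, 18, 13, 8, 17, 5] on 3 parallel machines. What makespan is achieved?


Sort jobs in decreasing order (LPT): [19, 18, 17, 14, 13, 11, 8, 5]
Assign each job to the least loaded machine:
  Machine 1: jobs [19, 11, 8], load = 38
  Machine 2: jobs [18, 13, 5], load = 36
  Machine 3: jobs [17, 14], load = 31
Makespan = max load = 38

38


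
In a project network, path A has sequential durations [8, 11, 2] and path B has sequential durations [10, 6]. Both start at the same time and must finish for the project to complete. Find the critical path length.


Path A total = 8 + 11 + 2 = 21
Path B total = 10 + 6 = 16
Critical path = longest path = max(21, 16) = 21

21


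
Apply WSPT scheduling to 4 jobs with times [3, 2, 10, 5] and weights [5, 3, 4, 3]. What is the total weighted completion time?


Compute p/w ratios and sort ascending (WSPT): [(3, 5), (2, 3), (5, 3), (10, 4)]
Compute weighted completion times:
  Job (p=3,w=5): C=3, w*C=5*3=15
  Job (p=2,w=3): C=5, w*C=3*5=15
  Job (p=5,w=3): C=10, w*C=3*10=30
  Job (p=10,w=4): C=20, w*C=4*20=80
Total weighted completion time = 140

140


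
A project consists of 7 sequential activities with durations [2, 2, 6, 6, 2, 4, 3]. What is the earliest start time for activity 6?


Activity 6 starts after activities 1 through 5 complete.
Predecessor durations: [2, 2, 6, 6, 2]
ES = 2 + 2 + 6 + 6 + 2 = 18

18


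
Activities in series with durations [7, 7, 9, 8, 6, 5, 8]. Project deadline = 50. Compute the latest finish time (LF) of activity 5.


LF(activity 5) = deadline - sum of successor durations
Successors: activities 6 through 7 with durations [5, 8]
Sum of successor durations = 13
LF = 50 - 13 = 37

37


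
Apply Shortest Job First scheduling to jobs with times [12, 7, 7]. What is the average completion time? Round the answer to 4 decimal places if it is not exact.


SJF order (ascending): [7, 7, 12]
Completion times:
  Job 1: burst=7, C=7
  Job 2: burst=7, C=14
  Job 3: burst=12, C=26
Average completion = 47/3 = 15.6667

15.6667
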